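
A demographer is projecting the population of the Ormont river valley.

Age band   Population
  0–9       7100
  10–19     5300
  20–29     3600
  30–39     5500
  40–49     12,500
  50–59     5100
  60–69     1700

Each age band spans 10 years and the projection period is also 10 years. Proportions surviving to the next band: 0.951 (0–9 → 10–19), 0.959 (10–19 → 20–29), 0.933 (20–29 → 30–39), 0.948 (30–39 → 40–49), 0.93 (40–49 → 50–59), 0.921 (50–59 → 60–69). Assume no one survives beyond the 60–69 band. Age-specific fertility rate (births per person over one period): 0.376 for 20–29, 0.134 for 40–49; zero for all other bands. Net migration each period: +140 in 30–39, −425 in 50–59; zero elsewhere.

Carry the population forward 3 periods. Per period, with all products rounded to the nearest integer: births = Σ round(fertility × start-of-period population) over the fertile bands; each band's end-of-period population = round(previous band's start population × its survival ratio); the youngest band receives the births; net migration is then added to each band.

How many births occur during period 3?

[period 1]
Births: 3600 × 0.376 = 1354 ; 12500 × 0.134 = 1675 → total 3029
10–19: 7100 × 0.951 = 6752
20–29: 5300 × 0.959 = 5083
30–39: 3600 × 0.933 = 3359
40–49: 5500 × 0.948 = 5214
50–59: 12500 × 0.93 = 11625
60–69: 5100 × 0.921 = 4697
Net migration: 30–39 + 140 → 3499; 50–59 − 425 → 11200
→ [3029, 6752, 5083, 3499, 5214, 11200, 4697]
[period 2]
Births: 5083 × 0.376 = 1911 ; 5214 × 0.134 = 699 → total 2610
10–19: 3029 × 0.951 = 2881
20–29: 6752 × 0.959 = 6475
30–39: 5083 × 0.933 = 4742
40–49: 3499 × 0.948 = 3317
50–59: 5214 × 0.93 = 4849
60–69: 11200 × 0.921 = 10315
Net migration: 30–39 + 140 → 4882; 50–59 − 425 → 4424
→ [2610, 2881, 6475, 4882, 3317, 4424, 10315]
[period 3]
Births: 6475 × 0.376 = 2435 ; 3317 × 0.134 = 444 → total 2879
10–19: 2610 × 0.951 = 2482
20–29: 2881 × 0.959 = 2763
30–39: 6475 × 0.933 = 6041
40–49: 4882 × 0.948 = 4628
50–59: 3317 × 0.93 = 3085
60–69: 4424 × 0.921 = 4075
Net migration: 30–39 + 140 → 6181; 50–59 − 425 → 2660
→ [2879, 2482, 2763, 6181, 4628, 2660, 4075]

2879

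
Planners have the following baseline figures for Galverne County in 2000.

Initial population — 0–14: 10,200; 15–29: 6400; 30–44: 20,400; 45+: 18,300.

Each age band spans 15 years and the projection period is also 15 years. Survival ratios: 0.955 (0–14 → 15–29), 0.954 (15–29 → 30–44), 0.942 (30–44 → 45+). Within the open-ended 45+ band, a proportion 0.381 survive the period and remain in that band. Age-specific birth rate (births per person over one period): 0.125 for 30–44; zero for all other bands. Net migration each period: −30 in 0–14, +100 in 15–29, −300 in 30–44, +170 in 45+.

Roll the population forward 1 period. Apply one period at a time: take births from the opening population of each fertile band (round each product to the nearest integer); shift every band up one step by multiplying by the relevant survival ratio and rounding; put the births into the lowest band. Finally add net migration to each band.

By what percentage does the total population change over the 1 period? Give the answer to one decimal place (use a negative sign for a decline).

After projecting period 1:
Births: 20400 × 0.125 = 2550
15–29: 10200 × 0.955 = 9741
30–44: 6400 × 0.954 = 6106
45+: 20400 × 0.942 + 18300 × 0.381 = 19217 + 6972 = 26189
Net migration: 0–14 − 30 → 2520; 15–29 + 100 → 9841; 30–44 − 300 → 5806; 45+ + 170 → 26359
→ [2520, 9841, 5806, 26359]
Total: 55300 → 44526; change = -10774; percentage change = -19.5%

-19.5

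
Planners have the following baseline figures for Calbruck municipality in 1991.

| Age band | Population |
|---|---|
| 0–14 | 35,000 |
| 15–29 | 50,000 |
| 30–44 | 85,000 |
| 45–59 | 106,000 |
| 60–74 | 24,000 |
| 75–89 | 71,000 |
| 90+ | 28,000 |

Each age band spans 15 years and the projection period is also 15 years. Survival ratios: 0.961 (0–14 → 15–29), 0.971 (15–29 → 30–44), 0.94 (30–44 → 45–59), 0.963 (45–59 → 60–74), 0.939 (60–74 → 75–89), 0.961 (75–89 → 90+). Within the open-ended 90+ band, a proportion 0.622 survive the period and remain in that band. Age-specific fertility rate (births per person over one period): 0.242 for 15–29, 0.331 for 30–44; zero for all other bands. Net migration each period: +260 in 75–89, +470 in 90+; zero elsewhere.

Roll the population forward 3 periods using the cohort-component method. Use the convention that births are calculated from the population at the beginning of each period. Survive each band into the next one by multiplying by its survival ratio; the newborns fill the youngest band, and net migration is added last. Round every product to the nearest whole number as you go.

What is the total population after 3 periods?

Call the groups 1 to 7, youngest first.
After projecting period 1:
Births: 50000 * 0.242 = 12100 ; 85000 * 0.331 = 28135 — total 40235
Group 2: 35000 * 0.961 = 33635
Group 3: 50000 * 0.971 = 48550
Group 4: 85000 * 0.94 = 79900
Group 5: 106000 * 0.963 = 102078
Group 6: 24000 * 0.939 = 22536
Group 7: 71000 * 0.961 + 28000 * 0.622 = 68231 + 17416 = 85647
Net migration: Group 6 + 260 → 22796; Group 7 + 470 → 86117
Giving 40235 / 33635 / 48550 / 79900 / 102078 / 22796 / 86117.
After projecting period 2:
Births: 33635 * 0.242 = 8140 ; 48550 * 0.331 = 16070 — total 24210
Group 2: 40235 * 0.961 = 38666
Group 3: 33635 * 0.971 = 32660
Group 4: 48550 * 0.94 = 45637
Group 5: 79900 * 0.963 = 76944
Group 6: 102078 * 0.939 = 95851
Group 7: 22796 * 0.961 + 86117 * 0.622 = 21907 + 53565 = 75472
Net migration: Group 6 + 260 → 96111; Group 7 + 470 → 75942
Giving 24210 / 38666 / 32660 / 45637 / 76944 / 96111 / 75942.
After projecting period 3:
Births: 38666 * 0.242 = 9357 ; 32660 * 0.331 = 10810 — total 20167
Group 2: 24210 * 0.961 = 23266
Group 3: 38666 * 0.971 = 37545
Group 4: 32660 * 0.94 = 30700
Group 5: 45637 * 0.963 = 43948
Group 6: 76944 * 0.939 = 72250
Group 7: 96111 * 0.961 + 75942 * 0.622 = 92363 + 47236 = 139599
Net migration: Group 6 + 260 → 72510; Group 7 + 470 → 140069
Giving 20167 / 23266 / 37545 / 30700 / 43948 / 72510 / 140069.
Total after period 3: 20167 + 23266 + 37545 + 30700 + 43948 + 72510 + 140069 = 368205

368205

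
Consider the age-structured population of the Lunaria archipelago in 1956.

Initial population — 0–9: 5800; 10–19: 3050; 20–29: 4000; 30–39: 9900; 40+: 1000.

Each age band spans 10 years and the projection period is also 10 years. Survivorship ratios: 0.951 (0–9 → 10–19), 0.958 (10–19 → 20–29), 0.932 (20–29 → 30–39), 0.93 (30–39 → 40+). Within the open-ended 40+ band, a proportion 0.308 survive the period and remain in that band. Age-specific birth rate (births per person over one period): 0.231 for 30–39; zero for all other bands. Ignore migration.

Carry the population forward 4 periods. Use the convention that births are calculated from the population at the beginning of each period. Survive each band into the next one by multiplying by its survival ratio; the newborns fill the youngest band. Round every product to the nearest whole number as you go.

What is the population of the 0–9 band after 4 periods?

1138

(Bands numbered youngest = 1 to oldest = 5.)
[period 1]
Births: 9900 * 0.231 = 2287
Band 2: 5800 * 0.951 = 5516
Band 3: 3050 * 0.958 = 2922
Band 4: 4000 * 0.932 = 3728
Band 5: 9900 * 0.93 + 1000 * 0.308 = 9207 + 308 = 9515
Giving 2287 / 5516 / 2922 / 3728 / 9515.
[period 2]
Births: 3728 * 0.231 = 861
Band 2: 2287 * 0.951 = 2175
Band 3: 5516 * 0.958 = 5284
Band 4: 2922 * 0.932 = 2723
Band 5: 3728 * 0.93 + 9515 * 0.308 = 3467 + 2931 = 6398
Giving 861 / 2175 / 5284 / 2723 / 6398.
[period 3]
Births: 2723 * 0.231 = 629
Band 2: 861 * 0.951 = 819
Band 3: 2175 * 0.958 = 2084
Band 4: 5284 * 0.932 = 4925
Band 5: 2723 * 0.93 + 6398 * 0.308 = 2532 + 1971 = 4503
Giving 629 / 819 / 2084 / 4925 / 4503.
[period 4]
Births: 4925 * 0.231 = 1138
Band 2: 629 * 0.951 = 598
Band 3: 819 * 0.958 = 785
Band 4: 2084 * 0.932 = 1942
Band 5: 4925 * 0.93 + 4503 * 0.308 = 4580 + 1387 = 5967
Giving 1138 / 598 / 785 / 1942 / 5967.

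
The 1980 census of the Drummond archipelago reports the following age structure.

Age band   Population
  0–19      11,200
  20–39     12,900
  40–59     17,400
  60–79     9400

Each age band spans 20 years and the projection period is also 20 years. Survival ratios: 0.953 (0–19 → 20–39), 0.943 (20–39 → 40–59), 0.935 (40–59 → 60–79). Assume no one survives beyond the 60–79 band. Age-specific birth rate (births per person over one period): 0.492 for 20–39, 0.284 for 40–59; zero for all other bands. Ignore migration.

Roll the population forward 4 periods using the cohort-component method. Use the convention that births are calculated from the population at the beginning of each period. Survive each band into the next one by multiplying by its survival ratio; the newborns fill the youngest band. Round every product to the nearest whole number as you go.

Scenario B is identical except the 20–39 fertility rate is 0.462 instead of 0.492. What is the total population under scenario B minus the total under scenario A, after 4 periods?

-1573

Period 1:
Births: 12900 × 0.492 = 6347, 17400 × 0.284 = 4942 — total 11289
20–39: 11200 × 0.953 = 10674
40–59: 12900 × 0.943 = 12165
60–79: 17400 × 0.935 = 16269
End of period: [11289, 10674, 12165, 16269]
Period 2:
Births: 10674 × 0.492 = 5252, 12165 × 0.284 = 3455 — total 8707
20–39: 11289 × 0.953 = 10758
40–59: 10674 × 0.943 = 10066
60–79: 12165 × 0.935 = 11374
End of period: [8707, 10758, 10066, 11374]
Period 3:
Births: 10758 × 0.492 = 5293, 10066 × 0.284 = 2859 — total 8152
20–39: 8707 × 0.953 = 8298
40–59: 10758 × 0.943 = 10145
60–79: 10066 × 0.935 = 9412
End of period: [8152, 8298, 10145, 9412]
Period 4:
Births: 8298 × 0.492 = 4083, 10145 × 0.284 = 2881 — total 6964
20–39: 8152 × 0.953 = 7769
40–59: 8298 × 0.943 = 7825
60–79: 10145 × 0.935 = 9486
End of period: [6964, 7769, 7825, 9486]
Scenario A total after 4 periods: 32044
Scenario B projection —
Period 1:
Births: 12900 × 0.462 = 5960, 17400 × 0.284 = 4942 — total 10902
20–39: 11200 × 0.953 = 10674
40–59: 12900 × 0.943 = 12165
60–79: 17400 × 0.935 = 16269
End of period: [10902, 10674, 12165, 16269]
Period 2:
Births: 10674 × 0.462 = 4931, 12165 × 0.284 = 3455 — total 8386
20–39: 10902 × 0.953 = 10390
40–59: 10674 × 0.943 = 10066
60–79: 12165 × 0.935 = 11374
End of period: [8386, 10390, 10066, 11374]
Period 3:
Births: 10390 × 0.462 = 4800, 10066 × 0.284 = 2859 — total 7659
20–39: 8386 × 0.953 = 7992
40–59: 10390 × 0.943 = 9798
60–79: 10066 × 0.935 = 9412
End of period: [7659, 7992, 9798, 9412]
Period 4:
Births: 7992 × 0.462 = 3692, 9798 × 0.284 = 2783 — total 6475
20–39: 7659 × 0.953 = 7299
40–59: 7992 × 0.943 = 7536
60–79: 9798 × 0.935 = 9161
End of period: [6475, 7299, 7536, 9161]
Scenario B total after 4 periods: 30471
Difference B − A = 30471 − 32044 = -1573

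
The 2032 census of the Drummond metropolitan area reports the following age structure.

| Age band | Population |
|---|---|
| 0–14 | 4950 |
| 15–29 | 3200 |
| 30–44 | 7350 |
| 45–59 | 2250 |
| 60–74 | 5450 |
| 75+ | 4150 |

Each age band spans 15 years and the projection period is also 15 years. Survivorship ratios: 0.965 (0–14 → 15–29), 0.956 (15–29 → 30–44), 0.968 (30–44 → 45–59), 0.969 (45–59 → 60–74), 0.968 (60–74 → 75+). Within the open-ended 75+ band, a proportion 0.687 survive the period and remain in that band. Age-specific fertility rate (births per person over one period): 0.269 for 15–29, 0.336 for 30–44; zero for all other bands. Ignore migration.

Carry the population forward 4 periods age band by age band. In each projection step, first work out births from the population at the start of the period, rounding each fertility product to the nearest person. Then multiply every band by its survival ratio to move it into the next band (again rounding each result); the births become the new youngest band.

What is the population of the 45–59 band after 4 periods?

2975

— Period 1 —
Births: 3200 × 0.269 = 861 ; 7350 × 0.336 = 2470 — total 3331
15–29: 4950 × 0.965 = 4777
30–44: 3200 × 0.956 = 3059
45–59: 7350 × 0.968 = 7115
60–74: 2250 × 0.969 = 2180
75+: 5450 × 0.968 + 4150 × 0.687 = 5276 + 2851 = 8127
End of period: [3331, 4777, 3059, 7115, 2180, 8127]
— Period 2 —
Births: 4777 × 0.269 = 1285 ; 3059 × 0.336 = 1028 — total 2313
15–29: 3331 × 0.965 = 3214
30–44: 4777 × 0.956 = 4567
45–59: 3059 × 0.968 = 2961
60–74: 7115 × 0.969 = 6894
75+: 2180 × 0.968 + 8127 × 0.687 = 2110 + 5583 = 7693
End of period: [2313, 3214, 4567, 2961, 6894, 7693]
— Period 3 —
Births: 3214 × 0.269 = 865 ; 4567 × 0.336 = 1535 — total 2400
15–29: 2313 × 0.965 = 2232
30–44: 3214 × 0.956 = 3073
45–59: 4567 × 0.968 = 4421
60–74: 2961 × 0.969 = 2869
75+: 6894 × 0.968 + 7693 × 0.687 = 6673 + 5285 = 11958
End of period: [2400, 2232, 3073, 4421, 2869, 11958]
— Period 4 —
Births: 2232 × 0.269 = 600 ; 3073 × 0.336 = 1033 — total 1633
15–29: 2400 × 0.965 = 2316
30–44: 2232 × 0.956 = 2134
45–59: 3073 × 0.968 = 2975
60–74: 4421 × 0.969 = 4284
75+: 2869 × 0.968 + 11958 × 0.687 = 2777 + 8215 = 10992
End of period: [1633, 2316, 2134, 2975, 4284, 10992]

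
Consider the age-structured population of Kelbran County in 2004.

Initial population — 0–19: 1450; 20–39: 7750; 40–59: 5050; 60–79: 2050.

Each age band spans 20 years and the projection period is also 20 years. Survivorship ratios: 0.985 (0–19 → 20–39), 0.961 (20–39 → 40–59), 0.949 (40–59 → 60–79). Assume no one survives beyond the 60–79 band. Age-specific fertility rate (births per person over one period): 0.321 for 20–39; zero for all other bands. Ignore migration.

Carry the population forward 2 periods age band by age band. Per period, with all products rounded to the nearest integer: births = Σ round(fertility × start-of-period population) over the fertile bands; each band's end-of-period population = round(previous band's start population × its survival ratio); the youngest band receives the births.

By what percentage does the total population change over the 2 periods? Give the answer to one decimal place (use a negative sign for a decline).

Call the bands 1 to 4, youngest first.
Period 1.
Births: 7750 * 0.321 = 2488
Band 2: 1450 * 0.985 = 1428
Band 3: 7750 * 0.961 = 7448
Band 4: 5050 * 0.949 = 4792
Population now: 0–19=2488, 20–39=1428, 40–59=7448, 60–79=4792
Period 2.
Births: 1428 * 0.321 = 458
Band 2: 2488 * 0.985 = 2451
Band 3: 1428 * 0.961 = 1372
Band 4: 7448 * 0.949 = 7068
Population now: 0–19=458, 20–39=2451, 40–59=1372, 60–79=7068
Total: 16300 → 11349; change = -4951; percentage change = -30.4%

-30.4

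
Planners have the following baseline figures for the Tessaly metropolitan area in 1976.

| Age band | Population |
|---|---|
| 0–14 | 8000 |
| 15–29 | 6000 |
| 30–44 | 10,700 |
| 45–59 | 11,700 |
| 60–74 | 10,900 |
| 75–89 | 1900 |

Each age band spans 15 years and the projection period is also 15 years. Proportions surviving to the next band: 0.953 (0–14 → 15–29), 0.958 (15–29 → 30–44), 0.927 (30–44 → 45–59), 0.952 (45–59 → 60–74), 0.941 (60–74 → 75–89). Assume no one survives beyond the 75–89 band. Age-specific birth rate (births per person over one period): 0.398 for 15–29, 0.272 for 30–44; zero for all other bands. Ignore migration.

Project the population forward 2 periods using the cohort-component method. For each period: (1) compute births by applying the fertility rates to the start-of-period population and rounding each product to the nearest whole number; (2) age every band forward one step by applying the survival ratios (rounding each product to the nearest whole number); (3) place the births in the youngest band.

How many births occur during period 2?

4597

(Groups numbered youngest = 1 to oldest = 6.)
— Period 1 —
Births: 6000 * 0.398 = 2388 ; 10700 * 0.272 = 2910 → total 5298
Group 2: 8000 * 0.953 = 7624
Group 3: 6000 * 0.958 = 5748
Group 4: 10700 * 0.927 = 9919
Group 5: 11700 * 0.952 = 11138
Group 6: 10900 * 0.941 = 10257
End of period: [5298, 7624, 5748, 9919, 11138, 10257]
— Period 2 —
Births: 7624 * 0.398 = 3034 ; 5748 * 0.272 = 1563 → total 4597
Group 2: 5298 * 0.953 = 5049
Group 3: 7624 * 0.958 = 7304
Group 4: 5748 * 0.927 = 5328
Group 5: 9919 * 0.952 = 9443
Group 6: 11138 * 0.941 = 10481
End of period: [4597, 5049, 7304, 5328, 9443, 10481]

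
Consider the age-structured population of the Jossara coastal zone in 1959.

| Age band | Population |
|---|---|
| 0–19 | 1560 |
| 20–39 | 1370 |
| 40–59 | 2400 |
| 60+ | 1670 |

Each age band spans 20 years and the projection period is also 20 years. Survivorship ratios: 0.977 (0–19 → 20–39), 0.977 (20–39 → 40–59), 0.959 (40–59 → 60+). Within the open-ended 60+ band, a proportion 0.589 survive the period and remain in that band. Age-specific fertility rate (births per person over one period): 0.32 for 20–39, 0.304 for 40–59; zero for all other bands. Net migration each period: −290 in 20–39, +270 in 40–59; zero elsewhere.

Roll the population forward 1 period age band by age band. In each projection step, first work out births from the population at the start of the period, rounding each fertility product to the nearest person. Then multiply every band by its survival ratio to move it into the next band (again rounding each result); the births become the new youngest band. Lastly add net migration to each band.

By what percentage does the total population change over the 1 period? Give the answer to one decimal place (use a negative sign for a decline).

(Bands numbered youngest = 1 to oldest = 4.)
After projecting period 1:
Births: 1370 × 0.32 = 438  |  2400 × 0.304 = 730 ⇒ total 1168
Band 2: 1560 × 0.977 = 1524
Band 3: 1370 × 0.977 = 1338
Band 4: 2400 × 0.959 + 1670 × 0.589 = 2302 + 984 = 3286
Net migration: Band 2 − 290 → 1234; Band 3 + 270 → 1608
Giving 1168 / 1234 / 1608 / 3286.
Total: 7000 → 7296; change = 296; percentage change = 4.2%

4.2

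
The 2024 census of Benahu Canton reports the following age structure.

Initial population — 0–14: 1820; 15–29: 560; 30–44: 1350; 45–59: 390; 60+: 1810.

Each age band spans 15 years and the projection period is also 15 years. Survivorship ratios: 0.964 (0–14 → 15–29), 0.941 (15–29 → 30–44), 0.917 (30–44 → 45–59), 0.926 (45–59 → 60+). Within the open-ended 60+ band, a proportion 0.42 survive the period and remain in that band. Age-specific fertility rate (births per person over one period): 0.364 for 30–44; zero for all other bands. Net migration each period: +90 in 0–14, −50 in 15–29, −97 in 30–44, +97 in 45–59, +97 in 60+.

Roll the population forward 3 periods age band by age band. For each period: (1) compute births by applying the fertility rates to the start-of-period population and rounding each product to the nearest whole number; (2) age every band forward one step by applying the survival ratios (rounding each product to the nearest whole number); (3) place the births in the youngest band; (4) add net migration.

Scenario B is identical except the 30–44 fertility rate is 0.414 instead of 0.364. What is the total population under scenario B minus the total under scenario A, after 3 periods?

157

Period 1.
Births: 1350 * 0.364 = 491
15–29: 1820 * 0.964 = 1754
30–44: 560 * 0.941 = 527
45–59: 1350 * 0.917 = 1238
60+: 390 * 0.926 + 1810 * 0.42 = 361 + 760 = 1121
Net migration: 0–14 + 90 → 581; 15–29 − 50 → 1704; 30–44 − 97 → 430; 45–59 + 97 → 1335; 60+ + 97 → 1218
Giving 581 / 1704 / 430 / 1335 / 1218.
Period 2.
Births: 430 * 0.364 = 157
15–29: 581 * 0.964 = 560
30–44: 1704 * 0.941 = 1603
45–59: 430 * 0.917 = 394
60+: 1335 * 0.926 + 1218 * 0.42 = 1236 + 512 = 1748
Net migration: 0–14 + 90 → 247; 15–29 − 50 → 510; 30–44 − 97 → 1506; 45–59 + 97 → 491; 60+ + 97 → 1845
Giving 247 / 510 / 1506 / 491 / 1845.
Period 3.
Births: 1506 * 0.364 = 548
15–29: 247 * 0.964 = 238
30–44: 510 * 0.941 = 480
45–59: 1506 * 0.917 = 1381
60+: 491 * 0.926 + 1845 * 0.42 = 455 + 775 = 1230
Net migration: 0–14 + 90 → 638; 15–29 − 50 → 188; 30–44 − 97 → 383; 45–59 + 97 → 1478; 60+ + 97 → 1327
Giving 638 / 188 / 383 / 1478 / 1327.
Scenario A total after 3 periods: 4014
Scenario B projection —
Period 1.
Births: 1350 * 0.414 = 559
15–29: 1820 * 0.964 = 1754
30–44: 560 * 0.941 = 527
45–59: 1350 * 0.917 = 1238
60+: 390 * 0.926 + 1810 * 0.42 = 361 + 760 = 1121
Net migration: 0–14 + 90 → 649; 15–29 − 50 → 1704; 30–44 − 97 → 430; 45–59 + 97 → 1335; 60+ + 97 → 1218
Giving 649 / 1704 / 430 / 1335 / 1218.
Period 2.
Births: 430 * 0.414 = 178
15–29: 649 * 0.964 = 626
30–44: 1704 * 0.941 = 1603
45–59: 430 * 0.917 = 394
60+: 1335 * 0.926 + 1218 * 0.42 = 1236 + 512 = 1748
Net migration: 0–14 + 90 → 268; 15–29 − 50 → 576; 30–44 − 97 → 1506; 45–59 + 97 → 491; 60+ + 97 → 1845
Giving 268 / 576 / 1506 / 491 / 1845.
Period 3.
Births: 1506 * 0.414 = 623
15–29: 268 * 0.964 = 258
30–44: 576 * 0.941 = 542
45–59: 1506 * 0.917 = 1381
60+: 491 * 0.926 + 1845 * 0.42 = 455 + 775 = 1230
Net migration: 0–14 + 90 → 713; 15–29 − 50 → 208; 30–44 − 97 → 445; 45–59 + 97 → 1478; 60+ + 97 → 1327
Giving 713 / 208 / 445 / 1478 / 1327.
Scenario B total after 3 periods: 4171
Difference B − A = 4171 − 4014 = 157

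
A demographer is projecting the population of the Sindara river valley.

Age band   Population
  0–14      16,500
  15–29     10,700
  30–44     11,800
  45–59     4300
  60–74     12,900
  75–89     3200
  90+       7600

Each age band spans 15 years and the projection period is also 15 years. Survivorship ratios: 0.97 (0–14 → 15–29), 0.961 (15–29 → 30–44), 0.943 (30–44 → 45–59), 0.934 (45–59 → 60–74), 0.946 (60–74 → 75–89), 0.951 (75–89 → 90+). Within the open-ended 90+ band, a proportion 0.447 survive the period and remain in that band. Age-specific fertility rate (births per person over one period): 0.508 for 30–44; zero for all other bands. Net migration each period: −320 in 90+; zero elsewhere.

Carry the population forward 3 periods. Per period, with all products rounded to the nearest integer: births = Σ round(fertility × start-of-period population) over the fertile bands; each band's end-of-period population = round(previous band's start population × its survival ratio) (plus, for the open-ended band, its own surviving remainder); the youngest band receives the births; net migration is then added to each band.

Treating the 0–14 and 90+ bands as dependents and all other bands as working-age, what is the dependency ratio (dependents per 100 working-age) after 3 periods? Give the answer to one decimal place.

39.4

Numbering the bands 1..7 from youngest to oldest:
[period 1]
Births: 11800 * 0.508 = 5994
Band 2: 16500 * 0.97 = 16005
Band 3: 10700 * 0.961 = 10283
Band 4: 11800 * 0.943 = 11127
Band 5: 4300 * 0.934 = 4016
Band 6: 12900 * 0.946 = 12203
Band 7: 3200 * 0.951 + 7600 * 0.447 = 3043 + 3397 = 6440
Net migration: Band 7 − 320 → 6120
Population now: 0–14=5994, 15–29=16005, 30–44=10283, 45–59=11127, 60–74=4016, 75–89=12203, 90+=6120
[period 2]
Births: 10283 * 0.508 = 5224
Band 2: 5994 * 0.97 = 5814
Band 3: 16005 * 0.961 = 15381
Band 4: 10283 * 0.943 = 9697
Band 5: 11127 * 0.934 = 10393
Band 6: 4016 * 0.946 = 3799
Band 7: 12203 * 0.951 + 6120 * 0.447 = 11605 + 2736 = 14341
Net migration: Band 7 − 320 → 14021
Population now: 0–14=5224, 15–29=5814, 30–44=15381, 45–59=9697, 60–74=10393, 75–89=3799, 90+=14021
[period 3]
Births: 15381 * 0.508 = 7814
Band 2: 5224 * 0.97 = 5067
Band 3: 5814 * 0.961 = 5587
Band 4: 15381 * 0.943 = 14504
Band 5: 9697 * 0.934 = 9057
Band 6: 10393 * 0.946 = 9832
Band 7: 3799 * 0.951 + 14021 * 0.447 = 3613 + 6267 = 9880
Net migration: Band 7 − 320 → 9560
Population now: 0–14=7814, 15–29=5067, 30–44=5587, 45–59=14504, 60–74=9057, 75–89=9832, 90+=9560
Dependents (band 0–14 + band 90+) = 7814 + 9560 = 17374; working-age = 44047; ratio = 17374/44047 × 100 = 39.4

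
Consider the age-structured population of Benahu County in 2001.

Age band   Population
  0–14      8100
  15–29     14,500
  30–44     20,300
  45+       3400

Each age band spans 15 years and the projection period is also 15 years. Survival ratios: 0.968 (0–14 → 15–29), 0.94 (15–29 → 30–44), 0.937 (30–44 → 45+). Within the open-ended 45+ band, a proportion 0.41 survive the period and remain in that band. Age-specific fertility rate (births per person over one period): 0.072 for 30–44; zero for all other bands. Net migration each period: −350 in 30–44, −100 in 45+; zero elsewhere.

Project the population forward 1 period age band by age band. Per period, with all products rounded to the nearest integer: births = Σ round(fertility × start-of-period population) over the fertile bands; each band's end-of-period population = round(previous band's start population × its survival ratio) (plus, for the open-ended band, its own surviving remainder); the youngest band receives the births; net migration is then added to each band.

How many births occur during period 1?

1462

Period 1:
Births: 20300 * 0.072 = 1462
15–29: 8100 * 0.968 = 7841
30–44: 14500 * 0.94 = 13630
45+: 20300 * 0.937 + 3400 * 0.41 = 19021 + 1394 = 20415
Net migration: 30–44 − 350 → 13280; 45+ − 100 → 20315
End of period: [1462, 7841, 13280, 20315]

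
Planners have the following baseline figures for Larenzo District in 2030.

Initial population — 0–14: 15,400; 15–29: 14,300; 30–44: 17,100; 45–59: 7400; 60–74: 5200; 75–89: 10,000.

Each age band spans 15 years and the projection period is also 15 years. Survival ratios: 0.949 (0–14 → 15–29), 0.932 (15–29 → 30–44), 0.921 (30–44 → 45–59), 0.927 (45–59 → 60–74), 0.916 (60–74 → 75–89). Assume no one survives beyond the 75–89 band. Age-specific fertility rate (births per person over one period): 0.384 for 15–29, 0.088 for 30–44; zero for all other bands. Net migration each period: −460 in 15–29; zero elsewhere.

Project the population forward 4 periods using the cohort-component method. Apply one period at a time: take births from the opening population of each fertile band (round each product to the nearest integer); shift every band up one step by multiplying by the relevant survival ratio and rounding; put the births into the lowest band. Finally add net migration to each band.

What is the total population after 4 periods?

(Groups numbered youngest = 1 to oldest = 6.)
After projecting period 1:
Births: 14300 × 0.384 = 5491 ; 17100 × 0.088 = 1505 — total 6996
Group 2: 15400 × 0.949 = 14615
Group 3: 14300 × 0.932 = 13328
Group 4: 17100 × 0.921 = 15749
Group 5: 7400 × 0.927 = 6860
Group 6: 5200 × 0.916 = 4763
Net migration: Group 2 − 460 → 14155
→ [6996, 14155, 13328, 15749, 6860, 4763]
After projecting period 2:
Births: 14155 × 0.384 = 5436 ; 13328 × 0.088 = 1173 — total 6609
Group 2: 6996 × 0.949 = 6639
Group 3: 14155 × 0.932 = 13192
Group 4: 13328 × 0.921 = 12275
Group 5: 15749 × 0.927 = 14599
Group 6: 6860 × 0.916 = 6284
Net migration: Group 2 − 460 → 6179
→ [6609, 6179, 13192, 12275, 14599, 6284]
After projecting period 3:
Births: 6179 × 0.384 = 2373 ; 13192 × 0.088 = 1161 — total 3534
Group 2: 6609 × 0.949 = 6272
Group 3: 6179 × 0.932 = 5759
Group 4: 13192 × 0.921 = 12150
Group 5: 12275 × 0.927 = 11379
Group 6: 14599 × 0.916 = 13373
Net migration: Group 2 − 460 → 5812
→ [3534, 5812, 5759, 12150, 11379, 13373]
After projecting period 4:
Births: 5812 × 0.384 = 2232 ; 5759 × 0.088 = 507 — total 2739
Group 2: 3534 × 0.949 = 3354
Group 3: 5812 × 0.932 = 5417
Group 4: 5759 × 0.921 = 5304
Group 5: 12150 × 0.927 = 11263
Group 6: 11379 × 0.916 = 10423
Net migration: Group 2 − 460 → 2894
→ [2739, 2894, 5417, 5304, 11263, 10423]
Total after period 4: 2739 + 2894 + 5417 + 5304 + 11263 + 10423 = 38040

38040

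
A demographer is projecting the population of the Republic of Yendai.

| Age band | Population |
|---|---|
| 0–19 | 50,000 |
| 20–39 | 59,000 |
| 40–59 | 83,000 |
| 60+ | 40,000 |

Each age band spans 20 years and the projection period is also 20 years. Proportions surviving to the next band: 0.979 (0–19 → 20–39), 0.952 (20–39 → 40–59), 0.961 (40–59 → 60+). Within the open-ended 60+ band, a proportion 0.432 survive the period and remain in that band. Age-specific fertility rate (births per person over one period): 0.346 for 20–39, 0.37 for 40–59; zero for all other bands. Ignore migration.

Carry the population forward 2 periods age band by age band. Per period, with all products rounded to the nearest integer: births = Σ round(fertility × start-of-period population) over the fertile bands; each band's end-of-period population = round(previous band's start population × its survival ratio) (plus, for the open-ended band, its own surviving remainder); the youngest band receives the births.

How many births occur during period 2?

(Groups numbered youngest = 1 to oldest = 4.)
After projecting period 1:
Births: 59000 × 0.346 = 20414  |  83000 × 0.37 = 30710 ⇒ total 51124
Group 2: 50000 × 0.979 = 48950
Group 3: 59000 × 0.952 = 56168
Group 4: 83000 × 0.961 + 40000 × 0.432 = 79763 + 17280 = 97043
Population now: 0–19=51124, 20–39=48950, 40–59=56168, 60+=97043
After projecting period 2:
Births: 48950 × 0.346 = 16937  |  56168 × 0.37 = 20782 ⇒ total 37719
Group 2: 51124 × 0.979 = 50050
Group 3: 48950 × 0.952 = 46600
Group 4: 56168 × 0.961 + 97043 × 0.432 = 53977 + 41923 = 95900
Population now: 0–19=37719, 20–39=50050, 40–59=46600, 60+=95900

37719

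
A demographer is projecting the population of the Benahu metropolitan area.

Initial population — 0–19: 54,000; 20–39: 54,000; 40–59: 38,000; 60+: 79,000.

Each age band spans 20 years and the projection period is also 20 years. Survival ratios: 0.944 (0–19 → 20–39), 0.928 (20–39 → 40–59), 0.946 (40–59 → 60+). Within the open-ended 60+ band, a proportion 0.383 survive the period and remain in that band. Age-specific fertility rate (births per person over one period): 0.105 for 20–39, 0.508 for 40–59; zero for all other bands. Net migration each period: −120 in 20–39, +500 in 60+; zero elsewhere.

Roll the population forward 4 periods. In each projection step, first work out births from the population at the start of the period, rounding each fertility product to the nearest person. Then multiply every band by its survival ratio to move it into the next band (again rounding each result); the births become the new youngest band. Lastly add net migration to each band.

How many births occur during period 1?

Numbering the bands 1..4 from youngest to oldest:
Period 1:
Births: 54000 × 0.105 = 5670  |  38000 × 0.508 = 19304 — total 24974
Band 2: 54000 × 0.944 = 50976
Band 3: 54000 × 0.928 = 50112
Band 4: 38000 × 0.946 + 79000 × 0.383 = 35948 + 30257 = 66205
Net migration: Band 2 − 120 → 50856; Band 4 + 500 → 66705
Giving 24974 / 50856 / 50112 / 66705.

24974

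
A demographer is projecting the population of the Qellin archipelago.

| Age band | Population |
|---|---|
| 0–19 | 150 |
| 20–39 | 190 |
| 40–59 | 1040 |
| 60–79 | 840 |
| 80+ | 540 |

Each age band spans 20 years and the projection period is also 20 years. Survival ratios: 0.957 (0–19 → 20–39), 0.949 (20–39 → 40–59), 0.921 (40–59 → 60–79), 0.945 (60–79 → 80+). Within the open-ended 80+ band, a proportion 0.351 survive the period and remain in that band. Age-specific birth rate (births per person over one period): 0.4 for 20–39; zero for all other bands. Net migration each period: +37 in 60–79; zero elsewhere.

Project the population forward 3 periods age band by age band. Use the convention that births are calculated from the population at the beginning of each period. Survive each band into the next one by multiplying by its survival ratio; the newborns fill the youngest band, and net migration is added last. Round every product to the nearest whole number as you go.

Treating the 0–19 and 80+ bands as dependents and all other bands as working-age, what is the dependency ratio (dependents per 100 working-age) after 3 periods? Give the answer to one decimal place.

Period 1.
Births: 190 × 0.4 = 76
20–39: 150 × 0.957 = 144
40–59: 190 × 0.949 = 180
60–79: 1040 × 0.921 = 958
80+: 840 × 0.945 + 540 × 0.351 = 794 + 190 = 984
Net migration: 60–79 + 37 → 995
Giving 76 / 144 / 180 / 995 / 984.
Period 2.
Births: 144 × 0.4 = 58
20–39: 76 × 0.957 = 73
40–59: 144 × 0.949 = 137
60–79: 180 × 0.921 = 166
80+: 995 × 0.945 + 984 × 0.351 = 940 + 345 = 1285
Net migration: 60–79 + 37 → 203
Giving 58 / 73 / 137 / 203 / 1285.
Period 3.
Births: 73 × 0.4 = 29
20–39: 58 × 0.957 = 56
40–59: 73 × 0.949 = 69
60–79: 137 × 0.921 = 126
80+: 203 × 0.945 + 1285 × 0.351 = 192 + 451 = 643
Net migration: 60–79 + 37 → 163
Giving 29 / 56 / 69 / 163 / 643.
Dependents (band 0–19 + band 80+) = 29 + 643 = 672; working-age = 288; ratio = 672/288 × 100 = 233.3

233.3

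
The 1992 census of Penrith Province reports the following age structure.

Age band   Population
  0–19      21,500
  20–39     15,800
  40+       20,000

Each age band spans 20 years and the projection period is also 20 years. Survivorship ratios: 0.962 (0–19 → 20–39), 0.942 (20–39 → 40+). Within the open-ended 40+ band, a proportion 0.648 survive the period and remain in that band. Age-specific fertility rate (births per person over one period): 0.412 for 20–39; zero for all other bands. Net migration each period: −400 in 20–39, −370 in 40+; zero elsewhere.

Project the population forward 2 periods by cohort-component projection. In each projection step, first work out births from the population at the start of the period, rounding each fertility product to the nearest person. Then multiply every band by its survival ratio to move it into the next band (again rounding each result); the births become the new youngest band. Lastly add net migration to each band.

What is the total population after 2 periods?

Numbering the groups 1..3 from youngest to oldest:
Period 1:
Births: 15800 * 0.412 = 6510
Group 2: 21500 * 0.962 = 20683
Group 3: 15800 * 0.942 + 20000 * 0.648 = 14884 + 12960 = 27844
Net migration: Group 2 − 400 → 20283; Group 3 − 370 → 27474
Giving 6510 / 20283 / 27474.
Period 2:
Births: 20283 * 0.412 = 8357
Group 2: 6510 * 0.962 = 6263
Group 3: 20283 * 0.942 + 27474 * 0.648 = 19107 + 17803 = 36910
Net migration: Group 2 − 400 → 5863; Group 3 − 370 → 36540
Giving 8357 / 5863 / 36540.
Total after period 2: 8357 + 5863 + 36540 = 50760

50760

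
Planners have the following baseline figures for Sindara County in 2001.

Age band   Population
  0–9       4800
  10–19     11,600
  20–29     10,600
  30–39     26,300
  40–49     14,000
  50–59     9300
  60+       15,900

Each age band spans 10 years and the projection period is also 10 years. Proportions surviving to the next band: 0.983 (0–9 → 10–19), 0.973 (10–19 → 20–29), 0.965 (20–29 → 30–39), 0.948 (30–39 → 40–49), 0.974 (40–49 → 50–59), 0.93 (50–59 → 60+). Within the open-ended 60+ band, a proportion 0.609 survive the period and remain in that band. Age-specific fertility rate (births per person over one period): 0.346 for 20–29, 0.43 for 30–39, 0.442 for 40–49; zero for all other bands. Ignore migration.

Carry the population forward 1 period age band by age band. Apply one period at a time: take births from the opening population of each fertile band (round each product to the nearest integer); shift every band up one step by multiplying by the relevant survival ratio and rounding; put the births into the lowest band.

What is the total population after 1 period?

104299

Numbering the groups 1..7 from youngest to oldest:
After projecting period 1:
Births: 10600 × 0.346 = 3668  |  26300 × 0.43 = 11309  |  14000 × 0.442 = 6188 — total 21165
Group 2: 4800 × 0.983 = 4718
Group 3: 11600 × 0.973 = 11287
Group 4: 10600 × 0.965 = 10229
Group 5: 26300 × 0.948 = 24932
Group 6: 14000 × 0.974 = 13636
Group 7: 9300 × 0.93 + 15900 × 0.609 = 8649 + 9683 = 18332
→ [21165, 4718, 11287, 10229, 24932, 13636, 18332]
Total after period 1: 21165 + 4718 + 11287 + 10229 + 24932 + 13636 + 18332 = 104299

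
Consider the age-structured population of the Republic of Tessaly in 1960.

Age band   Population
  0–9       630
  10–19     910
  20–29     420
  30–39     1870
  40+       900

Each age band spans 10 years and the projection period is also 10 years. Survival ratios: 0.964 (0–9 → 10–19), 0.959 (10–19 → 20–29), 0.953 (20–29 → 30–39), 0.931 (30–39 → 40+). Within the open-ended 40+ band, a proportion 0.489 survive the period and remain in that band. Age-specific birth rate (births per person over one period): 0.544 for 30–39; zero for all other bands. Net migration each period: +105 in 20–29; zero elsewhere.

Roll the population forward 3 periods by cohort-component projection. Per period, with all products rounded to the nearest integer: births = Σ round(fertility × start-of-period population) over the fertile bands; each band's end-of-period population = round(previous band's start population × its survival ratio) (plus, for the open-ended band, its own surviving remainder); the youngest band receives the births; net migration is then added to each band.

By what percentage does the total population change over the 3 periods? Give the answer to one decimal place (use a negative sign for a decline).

-15.7

Let group 1 be 0–9 through group 5 = 40+.
After projecting period 1:
Births: 1870 * 0.544 = 1017
Group 2: 630 * 0.964 = 607
Group 3: 910 * 0.959 = 873
Group 4: 420 * 0.953 = 400
Group 5: 1870 * 0.931 + 900 * 0.489 = 1741 + 440 = 2181
Net migration: Group 3 + 105 → 978
→ [1017, 607, 978, 400, 2181]
After projecting period 2:
Births: 400 * 0.544 = 218
Group 2: 1017 * 0.964 = 980
Group 3: 607 * 0.959 = 582
Group 4: 978 * 0.953 = 932
Group 5: 400 * 0.931 + 2181 * 0.489 = 372 + 1067 = 1439
Net migration: Group 3 + 105 → 687
→ [218, 980, 687, 932, 1439]
After projecting period 3:
Births: 932 * 0.544 = 507
Group 2: 218 * 0.964 = 210
Group 3: 980 * 0.959 = 940
Group 4: 687 * 0.953 = 655
Group 5: 932 * 0.931 + 1439 * 0.489 = 868 + 704 = 1572
Net migration: Group 3 + 105 → 1045
→ [507, 210, 1045, 655, 1572]
Total: 4730 → 3989; change = -741; percentage change = -15.7%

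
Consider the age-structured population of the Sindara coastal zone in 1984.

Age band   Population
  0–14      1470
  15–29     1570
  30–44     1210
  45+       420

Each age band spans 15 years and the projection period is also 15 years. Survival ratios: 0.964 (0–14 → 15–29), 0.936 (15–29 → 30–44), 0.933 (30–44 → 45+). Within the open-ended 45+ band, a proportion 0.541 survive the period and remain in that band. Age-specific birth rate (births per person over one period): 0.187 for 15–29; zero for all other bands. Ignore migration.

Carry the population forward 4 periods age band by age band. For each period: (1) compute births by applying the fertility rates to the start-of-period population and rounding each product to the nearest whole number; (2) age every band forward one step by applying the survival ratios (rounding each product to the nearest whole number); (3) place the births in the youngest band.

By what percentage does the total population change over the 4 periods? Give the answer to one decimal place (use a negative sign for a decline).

-60.0

Period 1:
Births: 1570 × 0.187 = 294
15–29: 1470 × 0.964 = 1417
30–44: 1570 × 0.936 = 1470
45+: 1210 × 0.933 + 420 × 0.541 = 1129 + 227 = 1356
End of period: [294, 1417, 1470, 1356]
Period 2:
Births: 1417 × 0.187 = 265
15–29: 294 × 0.964 = 283
30–44: 1417 × 0.936 = 1326
45+: 1470 × 0.933 + 1356 × 0.541 = 1372 + 734 = 2106
End of period: [265, 283, 1326, 2106]
Period 3:
Births: 283 × 0.187 = 53
15–29: 265 × 0.964 = 255
30–44: 283 × 0.936 = 265
45+: 1326 × 0.933 + 2106 × 0.541 = 1237 + 1139 = 2376
End of period: [53, 255, 265, 2376]
Period 4:
Births: 255 × 0.187 = 48
15–29: 53 × 0.964 = 51
30–44: 255 × 0.936 = 239
45+: 265 × 0.933 + 2376 × 0.541 = 247 + 1285 = 1532
End of period: [48, 51, 239, 1532]
Total: 4670 → 1870; change = -2800; percentage change = -60.0%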